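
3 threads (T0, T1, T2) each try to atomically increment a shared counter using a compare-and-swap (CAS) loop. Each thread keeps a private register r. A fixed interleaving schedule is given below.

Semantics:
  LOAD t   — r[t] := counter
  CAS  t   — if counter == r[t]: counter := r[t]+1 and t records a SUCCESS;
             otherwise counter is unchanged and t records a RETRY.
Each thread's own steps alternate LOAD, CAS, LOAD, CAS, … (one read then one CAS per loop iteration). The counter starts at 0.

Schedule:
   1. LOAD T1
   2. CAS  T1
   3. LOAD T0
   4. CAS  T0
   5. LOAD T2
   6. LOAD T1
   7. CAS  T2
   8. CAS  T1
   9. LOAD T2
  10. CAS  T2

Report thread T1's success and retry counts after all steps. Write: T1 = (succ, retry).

T1 = (1, 1)

step 1: T1 LOAD ⇒ load; ctr=0 reg=0
step 2: T1 CAS ⇒ ok; ctr=1 reg=0
step 3: T0 LOAD ⇒ load; ctr=1 reg=1
step 4: T0 CAS ⇒ ok; ctr=2 reg=1
step 5: T2 LOAD ⇒ load; ctr=2 reg=2
step 6: T1 LOAD ⇒ load; ctr=2 reg=2
step 7: T2 CAS ⇒ ok; ctr=3 reg=2
step 8: T1 CAS ⇒ retry; ctr=3 reg=2
step 9: T2 LOAD ⇒ load; ctr=3 reg=3
step 10: T2 CAS ⇒ ok; ctr=4 reg=3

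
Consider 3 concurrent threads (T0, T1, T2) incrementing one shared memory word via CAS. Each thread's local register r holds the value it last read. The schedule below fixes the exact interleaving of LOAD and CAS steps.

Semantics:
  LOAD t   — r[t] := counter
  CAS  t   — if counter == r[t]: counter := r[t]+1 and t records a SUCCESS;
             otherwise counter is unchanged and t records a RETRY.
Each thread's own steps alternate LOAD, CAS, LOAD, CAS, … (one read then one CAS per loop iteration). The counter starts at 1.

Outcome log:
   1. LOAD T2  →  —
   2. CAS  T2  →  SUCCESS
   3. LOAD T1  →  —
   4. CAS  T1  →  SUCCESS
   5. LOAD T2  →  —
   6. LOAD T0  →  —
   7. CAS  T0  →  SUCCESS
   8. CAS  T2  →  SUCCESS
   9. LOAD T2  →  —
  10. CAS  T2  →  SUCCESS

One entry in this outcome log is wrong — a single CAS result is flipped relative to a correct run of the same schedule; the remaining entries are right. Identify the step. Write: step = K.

Re-executing:
#1 T2 reads 1
#2 T2 CAS(1→2) writes; counter now 2
#3 T1 reads 2
#4 T1 CAS(2→3) writes; counter now 3
#5 T2 reads 3
#6 T0 reads 3
#7 T0 CAS(3→4) writes; counter now 4
#8 T2 CAS(3→4) fails; counter now 4
#9 T2 reads 4
#10 T2 CAS(4→5) writes; counter now 5
Mismatch at 8.

step = 8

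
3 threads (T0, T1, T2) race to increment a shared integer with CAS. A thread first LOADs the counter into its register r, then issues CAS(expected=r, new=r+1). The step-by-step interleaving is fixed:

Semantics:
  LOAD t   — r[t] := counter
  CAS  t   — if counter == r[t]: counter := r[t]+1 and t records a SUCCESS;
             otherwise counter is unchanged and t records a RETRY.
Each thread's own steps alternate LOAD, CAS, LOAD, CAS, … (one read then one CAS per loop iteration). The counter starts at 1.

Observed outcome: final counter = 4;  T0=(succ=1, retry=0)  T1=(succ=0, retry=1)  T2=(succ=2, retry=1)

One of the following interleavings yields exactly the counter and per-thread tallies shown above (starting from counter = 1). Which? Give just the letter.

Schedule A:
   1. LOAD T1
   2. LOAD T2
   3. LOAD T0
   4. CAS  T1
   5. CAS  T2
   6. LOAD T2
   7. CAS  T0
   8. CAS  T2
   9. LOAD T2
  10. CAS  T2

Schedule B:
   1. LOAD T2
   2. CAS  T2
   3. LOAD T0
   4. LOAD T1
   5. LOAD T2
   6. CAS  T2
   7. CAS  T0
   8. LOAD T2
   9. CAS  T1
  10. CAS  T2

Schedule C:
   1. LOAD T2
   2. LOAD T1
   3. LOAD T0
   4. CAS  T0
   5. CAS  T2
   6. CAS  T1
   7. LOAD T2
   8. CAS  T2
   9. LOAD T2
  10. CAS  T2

C

Tracing schedule C:
T2 LOAD — after: cnt=1, r=1 — load
T1 LOAD — after: cnt=1, r=1 — load
T0 LOAD — after: cnt=1, r=1 — load
T0 CAS — after: cnt=2, r=1 — ok
T2 CAS — after: cnt=2, r=1 — retry
T1 CAS — after: cnt=2, r=1 — retry
T2 LOAD — after: cnt=2, r=2 — load
T2 CAS — after: cnt=3, r=2 — ok
T2 LOAD — after: cnt=3, r=3 — load
T2 CAS — after: cnt=4, r=3 — ok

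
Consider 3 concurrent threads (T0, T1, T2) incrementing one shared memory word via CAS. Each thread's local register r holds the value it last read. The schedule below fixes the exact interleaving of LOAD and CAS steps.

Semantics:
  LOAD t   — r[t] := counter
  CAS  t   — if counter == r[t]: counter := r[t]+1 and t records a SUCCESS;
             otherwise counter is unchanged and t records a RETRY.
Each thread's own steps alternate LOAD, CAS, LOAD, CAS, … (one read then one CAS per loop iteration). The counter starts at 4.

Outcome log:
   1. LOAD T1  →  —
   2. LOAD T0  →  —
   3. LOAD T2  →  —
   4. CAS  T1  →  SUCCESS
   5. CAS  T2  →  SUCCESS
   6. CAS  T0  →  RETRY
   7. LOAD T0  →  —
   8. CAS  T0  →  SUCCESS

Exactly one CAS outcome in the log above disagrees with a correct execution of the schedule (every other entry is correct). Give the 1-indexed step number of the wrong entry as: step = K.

Re-executing:
   1) LOAD T1:  M=4  r_T1=4
   2) LOAD T0:  M=4  r_T0=4
   3) LOAD T2:  M=4  r_T2=4
   4) CAS  T1:  M=5  r_T1=4 ✓
   5) CAS  T2:  M=5  r_T2=4 ✗
   6) CAS  T0:  M=5  r_T0=4 ✗
   7) LOAD T0:  M=5  r_T0=5
   8) CAS  T0:  M=6  r_T0=5 ✓
Flip is step 5.

step = 5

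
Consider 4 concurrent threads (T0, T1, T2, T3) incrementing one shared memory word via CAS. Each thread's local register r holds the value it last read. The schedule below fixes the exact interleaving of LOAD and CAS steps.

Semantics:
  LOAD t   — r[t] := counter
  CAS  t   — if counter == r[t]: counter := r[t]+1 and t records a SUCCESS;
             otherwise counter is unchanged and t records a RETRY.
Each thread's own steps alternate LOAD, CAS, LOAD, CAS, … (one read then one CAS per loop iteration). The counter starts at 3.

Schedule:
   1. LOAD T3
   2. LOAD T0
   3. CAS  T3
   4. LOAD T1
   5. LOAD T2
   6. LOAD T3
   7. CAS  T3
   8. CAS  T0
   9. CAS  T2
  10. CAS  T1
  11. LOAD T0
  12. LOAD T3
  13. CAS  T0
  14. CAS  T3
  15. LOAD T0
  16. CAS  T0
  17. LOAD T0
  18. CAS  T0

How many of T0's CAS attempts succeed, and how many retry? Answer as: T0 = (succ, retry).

T0 = (3, 1)

T3 LOAD — after: cnt=3, r=3 — load
T0 LOAD — after: cnt=3, r=3 — load
T3 CAS — after: cnt=4, r=3 — ok
T1 LOAD — after: cnt=4, r=4 — load
T2 LOAD — after: cnt=4, r=4 — load
T3 LOAD — after: cnt=4, r=4 — load
T3 CAS — after: cnt=5, r=4 — ok
T0 CAS — after: cnt=5, r=3 — retry
T2 CAS — after: cnt=5, r=4 — retry
T1 CAS — after: cnt=5, r=4 — retry
T0 LOAD — after: cnt=5, r=5 — load
T3 LOAD — after: cnt=5, r=5 — load
T0 CAS — after: cnt=6, r=5 — ok
T3 CAS — after: cnt=6, r=5 — retry
T0 LOAD — after: cnt=6, r=6 — load
T0 CAS — after: cnt=7, r=6 — ok
T0 LOAD — after: cnt=7, r=7 — load
T0 CAS — after: cnt=8, r=7 — ok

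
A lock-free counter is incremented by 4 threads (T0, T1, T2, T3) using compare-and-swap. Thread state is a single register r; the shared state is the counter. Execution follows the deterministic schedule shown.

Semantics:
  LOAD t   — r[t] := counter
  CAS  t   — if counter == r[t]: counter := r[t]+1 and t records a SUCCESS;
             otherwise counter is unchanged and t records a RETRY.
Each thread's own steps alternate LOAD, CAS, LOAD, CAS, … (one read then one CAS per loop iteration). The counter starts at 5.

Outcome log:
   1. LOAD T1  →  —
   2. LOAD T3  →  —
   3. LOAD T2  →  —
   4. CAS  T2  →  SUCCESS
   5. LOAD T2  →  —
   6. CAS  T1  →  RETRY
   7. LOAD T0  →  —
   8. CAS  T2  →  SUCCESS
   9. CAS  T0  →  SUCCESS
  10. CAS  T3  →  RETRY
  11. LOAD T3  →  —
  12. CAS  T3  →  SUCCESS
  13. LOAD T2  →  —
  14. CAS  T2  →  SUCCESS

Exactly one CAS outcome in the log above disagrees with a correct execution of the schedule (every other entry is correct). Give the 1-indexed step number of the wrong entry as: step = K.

Re-executing:
step 1: T1 LOAD ⇒ load; ctr=5 reg=5
step 2: T3 LOAD ⇒ load; ctr=5 reg=5
step 3: T2 LOAD ⇒ load; ctr=5 reg=5
step 4: T2 CAS ⇒ ok; ctr=6 reg=5
step 5: T2 LOAD ⇒ load; ctr=6 reg=6
step 6: T1 CAS ⇒ retry; ctr=6 reg=5
step 7: T0 LOAD ⇒ load; ctr=6 reg=6
step 8: T2 CAS ⇒ ok; ctr=7 reg=6
step 9: T0 CAS ⇒ retry; ctr=7 reg=6
step 10: T3 CAS ⇒ retry; ctr=7 reg=5
step 11: T3 LOAD ⇒ load; ctr=7 reg=7
step 12: T3 CAS ⇒ ok; ctr=8 reg=7
step 13: T2 LOAD ⇒ load; ctr=8 reg=8
step 14: T2 CAS ⇒ ok; ctr=9 reg=8
Flip is step 9.

step = 9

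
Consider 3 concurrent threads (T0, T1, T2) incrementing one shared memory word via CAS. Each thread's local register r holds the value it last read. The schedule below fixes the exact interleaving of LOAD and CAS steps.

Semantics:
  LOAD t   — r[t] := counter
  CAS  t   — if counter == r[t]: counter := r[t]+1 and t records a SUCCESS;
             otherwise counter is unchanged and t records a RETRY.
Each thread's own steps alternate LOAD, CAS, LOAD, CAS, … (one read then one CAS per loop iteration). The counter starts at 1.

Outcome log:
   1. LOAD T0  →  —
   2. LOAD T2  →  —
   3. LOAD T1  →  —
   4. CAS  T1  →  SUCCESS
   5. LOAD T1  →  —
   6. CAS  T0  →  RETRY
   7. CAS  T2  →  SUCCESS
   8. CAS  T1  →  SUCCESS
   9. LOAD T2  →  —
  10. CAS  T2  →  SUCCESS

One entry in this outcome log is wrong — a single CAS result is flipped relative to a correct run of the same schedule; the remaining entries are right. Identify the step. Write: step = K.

step = 7

Re-executing:
step 1: T0 LOAD ⇒ load; ctr=1 reg=1
step 2: T2 LOAD ⇒ load; ctr=1 reg=1
step 3: T1 LOAD ⇒ load; ctr=1 reg=1
step 4: T1 CAS ⇒ ok; ctr=2 reg=1
step 5: T1 LOAD ⇒ load; ctr=2 reg=2
step 6: T0 CAS ⇒ retry; ctr=2 reg=1
step 7: T2 CAS ⇒ retry; ctr=2 reg=1
step 8: T1 CAS ⇒ ok; ctr=3 reg=2
step 9: T2 LOAD ⇒ load; ctr=3 reg=3
step 10: T2 CAS ⇒ ok; ctr=4 reg=3
Log disagrees first at step 7.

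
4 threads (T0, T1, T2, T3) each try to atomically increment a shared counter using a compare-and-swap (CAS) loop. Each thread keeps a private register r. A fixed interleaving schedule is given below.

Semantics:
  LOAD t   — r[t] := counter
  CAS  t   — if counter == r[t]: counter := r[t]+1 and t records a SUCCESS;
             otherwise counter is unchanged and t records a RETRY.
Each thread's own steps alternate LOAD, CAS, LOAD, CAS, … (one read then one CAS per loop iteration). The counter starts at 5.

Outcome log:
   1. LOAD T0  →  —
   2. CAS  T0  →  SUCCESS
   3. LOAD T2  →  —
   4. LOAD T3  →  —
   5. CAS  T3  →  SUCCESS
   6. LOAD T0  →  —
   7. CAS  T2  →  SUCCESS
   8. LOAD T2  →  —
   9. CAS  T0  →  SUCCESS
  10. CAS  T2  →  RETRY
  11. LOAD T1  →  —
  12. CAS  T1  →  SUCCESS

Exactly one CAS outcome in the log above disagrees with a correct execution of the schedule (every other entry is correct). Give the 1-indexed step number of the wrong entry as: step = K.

step = 7

Reference trace:
T0 LOAD — after: cnt=5, r=5 — load
T0 CAS — after: cnt=6, r=5 — ok
T2 LOAD — after: cnt=6, r=6 — load
T3 LOAD — after: cnt=6, r=6 — load
T3 CAS — after: cnt=7, r=6 — ok
T0 LOAD — after: cnt=7, r=7 — load
T2 CAS — after: cnt=7, r=6 — retry
T2 LOAD — after: cnt=7, r=7 — load
T0 CAS — after: cnt=8, r=7 — ok
T2 CAS — after: cnt=8, r=7 — retry
T1 LOAD — after: cnt=8, r=8 — load
T1 CAS — after: cnt=9, r=8 — ok
Mismatch at 7.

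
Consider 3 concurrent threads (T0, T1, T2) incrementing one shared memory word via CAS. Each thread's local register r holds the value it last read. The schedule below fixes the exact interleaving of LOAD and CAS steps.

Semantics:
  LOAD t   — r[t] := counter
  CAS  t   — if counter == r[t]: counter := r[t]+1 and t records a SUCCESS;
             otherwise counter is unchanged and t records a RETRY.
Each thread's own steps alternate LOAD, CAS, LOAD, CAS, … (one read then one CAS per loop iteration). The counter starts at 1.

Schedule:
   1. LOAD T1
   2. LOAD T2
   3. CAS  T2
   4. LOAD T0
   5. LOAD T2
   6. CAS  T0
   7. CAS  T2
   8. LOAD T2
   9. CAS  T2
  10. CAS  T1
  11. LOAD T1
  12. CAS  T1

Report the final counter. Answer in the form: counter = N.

T1 LOAD — after: cnt=1, r=1 — load
T2 LOAD — after: cnt=1, r=1 — load
T2 CAS — after: cnt=2, r=1 — ok
T0 LOAD — after: cnt=2, r=2 — load
T2 LOAD — after: cnt=2, r=2 — load
T0 CAS — after: cnt=3, r=2 — ok
T2 CAS — after: cnt=3, r=2 — retry
T2 LOAD — after: cnt=3, r=3 — load
T2 CAS — after: cnt=4, r=3 — ok
T1 CAS — after: cnt=4, r=1 — retry
T1 LOAD — after: cnt=4, r=4 — load
T1 CAS — after: cnt=5, r=4 — ok

counter = 5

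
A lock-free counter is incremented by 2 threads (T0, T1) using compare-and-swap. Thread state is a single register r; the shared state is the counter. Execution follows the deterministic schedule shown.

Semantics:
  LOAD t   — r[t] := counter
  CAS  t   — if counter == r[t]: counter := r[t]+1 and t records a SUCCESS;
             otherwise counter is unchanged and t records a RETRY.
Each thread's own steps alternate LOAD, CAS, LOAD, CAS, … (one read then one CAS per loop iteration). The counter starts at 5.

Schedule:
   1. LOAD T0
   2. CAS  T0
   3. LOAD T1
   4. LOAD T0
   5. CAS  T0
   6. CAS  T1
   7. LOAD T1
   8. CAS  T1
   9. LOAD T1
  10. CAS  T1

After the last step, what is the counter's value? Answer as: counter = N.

counter = 9

T0 LOAD — after: cnt=5, r=5 — load
T0 CAS — after: cnt=6, r=5 — ok
T1 LOAD — after: cnt=6, r=6 — load
T0 LOAD — after: cnt=6, r=6 — load
T0 CAS — after: cnt=7, r=6 — ok
T1 CAS — after: cnt=7, r=6 — retry
T1 LOAD — after: cnt=7, r=7 — load
T1 CAS — after: cnt=8, r=7 — ok
T1 LOAD — after: cnt=8, r=8 — load
T1 CAS — after: cnt=9, r=8 — ok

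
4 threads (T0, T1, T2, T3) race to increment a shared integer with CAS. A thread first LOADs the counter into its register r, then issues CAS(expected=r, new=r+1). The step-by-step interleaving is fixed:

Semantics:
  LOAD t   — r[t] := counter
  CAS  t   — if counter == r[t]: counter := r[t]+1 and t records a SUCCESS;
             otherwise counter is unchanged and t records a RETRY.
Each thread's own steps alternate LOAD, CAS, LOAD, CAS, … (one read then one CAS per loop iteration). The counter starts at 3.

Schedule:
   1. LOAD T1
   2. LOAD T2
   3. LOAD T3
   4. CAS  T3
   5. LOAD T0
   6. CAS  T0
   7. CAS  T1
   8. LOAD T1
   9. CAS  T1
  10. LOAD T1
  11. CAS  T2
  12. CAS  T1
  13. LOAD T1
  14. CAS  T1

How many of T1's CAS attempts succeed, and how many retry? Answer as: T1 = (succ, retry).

T1 = (3, 1)

T1 LOAD — after: cnt=3, r=3 — load
T2 LOAD — after: cnt=3, r=3 — load
T3 LOAD — after: cnt=3, r=3 — load
T3 CAS — after: cnt=4, r=3 — ok
T0 LOAD — after: cnt=4, r=4 — load
T0 CAS — after: cnt=5, r=4 — ok
T1 CAS — after: cnt=5, r=3 — retry
T1 LOAD — after: cnt=5, r=5 — load
T1 CAS — after: cnt=6, r=5 — ok
T1 LOAD — after: cnt=6, r=6 — load
T2 CAS — after: cnt=6, r=3 — retry
T1 CAS — after: cnt=7, r=6 — ok
T1 LOAD — after: cnt=7, r=7 — load
T1 CAS — after: cnt=8, r=7 — ok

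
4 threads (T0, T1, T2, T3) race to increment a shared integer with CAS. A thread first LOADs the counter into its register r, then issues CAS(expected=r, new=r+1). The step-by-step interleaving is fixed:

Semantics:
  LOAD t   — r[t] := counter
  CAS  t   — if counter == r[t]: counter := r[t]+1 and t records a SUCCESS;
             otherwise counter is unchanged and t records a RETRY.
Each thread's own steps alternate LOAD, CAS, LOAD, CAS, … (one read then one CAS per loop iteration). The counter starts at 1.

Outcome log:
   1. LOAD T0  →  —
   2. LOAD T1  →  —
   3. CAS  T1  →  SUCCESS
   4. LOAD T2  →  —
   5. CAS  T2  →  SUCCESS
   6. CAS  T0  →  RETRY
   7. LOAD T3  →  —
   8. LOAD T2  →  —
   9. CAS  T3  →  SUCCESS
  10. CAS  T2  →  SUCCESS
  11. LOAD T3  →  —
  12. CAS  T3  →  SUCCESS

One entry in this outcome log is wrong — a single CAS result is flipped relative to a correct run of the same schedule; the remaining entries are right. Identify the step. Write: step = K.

step = 10

Re-executing:
#1 T0 reads 1
#2 T1 reads 1
#3 T1 CAS(1→2) writes; counter now 2
#4 T2 reads 2
#5 T2 CAS(2→3) writes; counter now 3
#6 T0 CAS(1→2) fails; counter now 3
#7 T3 reads 3
#8 T2 reads 3
#9 T3 CAS(3→4) writes; counter now 4
#10 T2 CAS(3→4) fails; counter now 4
#11 T3 reads 4
#12 T3 CAS(4→5) writes; counter now 5
Log disagrees first at step 10.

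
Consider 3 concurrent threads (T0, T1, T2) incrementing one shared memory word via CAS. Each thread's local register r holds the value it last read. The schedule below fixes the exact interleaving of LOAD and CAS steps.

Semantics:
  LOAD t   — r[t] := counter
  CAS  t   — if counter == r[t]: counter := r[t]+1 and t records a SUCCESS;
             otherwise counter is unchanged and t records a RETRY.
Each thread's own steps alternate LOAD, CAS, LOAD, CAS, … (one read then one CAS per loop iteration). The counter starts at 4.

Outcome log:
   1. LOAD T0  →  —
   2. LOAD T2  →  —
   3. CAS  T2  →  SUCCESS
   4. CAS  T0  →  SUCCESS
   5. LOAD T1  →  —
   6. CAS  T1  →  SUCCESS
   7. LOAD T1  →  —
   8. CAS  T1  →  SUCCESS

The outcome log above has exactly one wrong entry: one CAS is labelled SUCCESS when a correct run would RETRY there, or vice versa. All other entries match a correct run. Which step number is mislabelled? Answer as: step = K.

step = 4

Correct run:
   1) LOAD T0:  M=4  r_T0=4
   2) LOAD T2:  M=4  r_T2=4
   3) CAS  T2:  M=5  r_T2=4 ✓
   4) CAS  T0:  M=5  r_T0=4 ✗
   5) LOAD T1:  M=5  r_T1=5
   6) CAS  T1:  M=6  r_T1=5 ✓
   7) LOAD T1:  M=6  r_T1=6
   8) CAS  T1:  M=7  r_T1=6 ✓
Mismatch at 4.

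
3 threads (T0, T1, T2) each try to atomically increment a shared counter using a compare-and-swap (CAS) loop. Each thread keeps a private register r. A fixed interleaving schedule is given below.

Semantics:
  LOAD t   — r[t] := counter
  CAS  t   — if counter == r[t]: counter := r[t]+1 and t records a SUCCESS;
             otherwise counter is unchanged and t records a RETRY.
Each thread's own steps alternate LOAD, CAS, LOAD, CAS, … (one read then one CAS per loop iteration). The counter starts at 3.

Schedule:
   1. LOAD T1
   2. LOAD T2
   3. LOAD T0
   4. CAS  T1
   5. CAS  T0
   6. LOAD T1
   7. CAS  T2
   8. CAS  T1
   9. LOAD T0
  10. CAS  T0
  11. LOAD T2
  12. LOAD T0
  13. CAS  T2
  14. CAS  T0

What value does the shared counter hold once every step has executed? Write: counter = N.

1. LOAD T1 → mem=3 r[T1]=3 [LOAD]
2. LOAD T2 → mem=3 r[T2]=3 [LOAD]
3. LOAD T0 → mem=3 r[T0]=3 [LOAD]
4. CAS T1 → mem=4 r[T1]=3 [OK]
5. CAS T0 → mem=4 r[T0]=3 [RETRY]
6. LOAD T1 → mem=4 r[T1]=4 [LOAD]
7. CAS T2 → mem=4 r[T2]=3 [RETRY]
8. CAS T1 → mem=5 r[T1]=4 [OK]
9. LOAD T0 → mem=5 r[T0]=5 [LOAD]
10. CAS T0 → mem=6 r[T0]=5 [OK]
11. LOAD T2 → mem=6 r[T2]=6 [LOAD]
12. LOAD T0 → mem=6 r[T0]=6 [LOAD]
13. CAS T2 → mem=7 r[T2]=6 [OK]
14. CAS T0 → mem=7 r[T0]=6 [RETRY]

counter = 7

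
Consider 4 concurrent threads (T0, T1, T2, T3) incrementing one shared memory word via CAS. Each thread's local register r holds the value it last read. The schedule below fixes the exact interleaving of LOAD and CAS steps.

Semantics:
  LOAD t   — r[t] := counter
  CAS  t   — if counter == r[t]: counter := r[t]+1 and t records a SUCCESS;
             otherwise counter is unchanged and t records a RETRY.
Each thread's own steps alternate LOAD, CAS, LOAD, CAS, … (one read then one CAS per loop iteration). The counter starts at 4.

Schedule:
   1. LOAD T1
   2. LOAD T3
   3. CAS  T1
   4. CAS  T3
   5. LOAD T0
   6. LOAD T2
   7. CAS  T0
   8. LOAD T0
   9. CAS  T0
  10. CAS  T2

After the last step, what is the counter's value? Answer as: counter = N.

T1 LOAD — after: cnt=4, r=4 — load
T3 LOAD — after: cnt=4, r=4 — load
T1 CAS — after: cnt=5, r=4 — ok
T3 CAS — after: cnt=5, r=4 — retry
T0 LOAD — after: cnt=5, r=5 — load
T2 LOAD — after: cnt=5, r=5 — load
T0 CAS — after: cnt=6, r=5 — ok
T0 LOAD — after: cnt=6, r=6 — load
T0 CAS — after: cnt=7, r=6 — ok
T2 CAS — after: cnt=7, r=5 — retry

counter = 7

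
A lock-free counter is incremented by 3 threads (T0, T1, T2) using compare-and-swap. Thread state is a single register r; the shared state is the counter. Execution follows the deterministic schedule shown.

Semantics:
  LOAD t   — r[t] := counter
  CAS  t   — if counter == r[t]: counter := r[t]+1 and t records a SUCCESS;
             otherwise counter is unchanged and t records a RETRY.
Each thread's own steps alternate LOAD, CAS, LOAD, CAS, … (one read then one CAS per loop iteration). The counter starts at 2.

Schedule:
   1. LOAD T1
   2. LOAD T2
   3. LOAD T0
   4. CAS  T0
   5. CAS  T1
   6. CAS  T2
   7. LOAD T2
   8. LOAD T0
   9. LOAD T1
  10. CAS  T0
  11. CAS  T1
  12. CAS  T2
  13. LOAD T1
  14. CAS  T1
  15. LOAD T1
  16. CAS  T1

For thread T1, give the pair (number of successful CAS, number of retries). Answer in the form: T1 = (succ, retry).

T1 LOAD — after: cnt=2, r=2 — load
T2 LOAD — after: cnt=2, r=2 — load
T0 LOAD — after: cnt=2, r=2 — load
T0 CAS — after: cnt=3, r=2 — ok
T1 CAS — after: cnt=3, r=2 — retry
T2 CAS — after: cnt=3, r=2 — retry
T2 LOAD — after: cnt=3, r=3 — load
T0 LOAD — after: cnt=3, r=3 — load
T1 LOAD — after: cnt=3, r=3 — load
T0 CAS — after: cnt=4, r=3 — ok
T1 CAS — after: cnt=4, r=3 — retry
T2 CAS — after: cnt=4, r=3 — retry
T1 LOAD — after: cnt=4, r=4 — load
T1 CAS — after: cnt=5, r=4 — ok
T1 LOAD — after: cnt=5, r=5 — load
T1 CAS — after: cnt=6, r=5 — ok

T1 = (2, 2)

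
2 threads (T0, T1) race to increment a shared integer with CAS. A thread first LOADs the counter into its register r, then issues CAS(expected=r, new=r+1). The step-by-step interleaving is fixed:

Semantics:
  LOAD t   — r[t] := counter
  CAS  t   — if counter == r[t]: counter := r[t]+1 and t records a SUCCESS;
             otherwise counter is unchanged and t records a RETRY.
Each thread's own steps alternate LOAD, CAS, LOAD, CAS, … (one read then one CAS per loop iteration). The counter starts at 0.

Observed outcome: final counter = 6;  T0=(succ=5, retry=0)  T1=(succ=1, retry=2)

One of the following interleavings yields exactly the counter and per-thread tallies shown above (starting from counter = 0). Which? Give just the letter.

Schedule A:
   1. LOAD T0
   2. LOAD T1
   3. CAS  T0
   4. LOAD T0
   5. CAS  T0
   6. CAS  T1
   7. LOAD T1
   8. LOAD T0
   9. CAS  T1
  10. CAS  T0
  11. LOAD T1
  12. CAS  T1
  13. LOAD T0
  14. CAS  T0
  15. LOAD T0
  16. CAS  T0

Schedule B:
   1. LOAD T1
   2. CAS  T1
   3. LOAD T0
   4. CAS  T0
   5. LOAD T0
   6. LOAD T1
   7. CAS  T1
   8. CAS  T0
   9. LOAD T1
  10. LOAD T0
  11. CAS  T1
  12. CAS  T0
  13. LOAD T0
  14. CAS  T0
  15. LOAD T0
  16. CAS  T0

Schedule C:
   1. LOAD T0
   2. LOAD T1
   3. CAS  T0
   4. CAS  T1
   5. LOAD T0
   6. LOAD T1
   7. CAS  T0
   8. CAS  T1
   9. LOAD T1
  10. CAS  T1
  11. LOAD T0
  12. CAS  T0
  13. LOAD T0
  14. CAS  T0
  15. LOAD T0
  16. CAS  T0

Tracing schedule C:
#1 T0 reads 0
#2 T1 reads 0
#3 T0 CAS(0→1) writes; counter now 1
#4 T1 CAS(0→1) fails; counter now 1
#5 T0 reads 1
#6 T1 reads 1
#7 T0 CAS(1→2) writes; counter now 2
#8 T1 CAS(1→2) fails; counter now 2
#9 T1 reads 2
#10 T1 CAS(2→3) writes; counter now 3
#11 T0 reads 3
#12 T0 CAS(3→4) writes; counter now 4
#13 T0 reads 4
#14 T0 CAS(4→5) writes; counter now 5
#15 T0 reads 5
#16 T0 CAS(5→6) writes; counter now 6

C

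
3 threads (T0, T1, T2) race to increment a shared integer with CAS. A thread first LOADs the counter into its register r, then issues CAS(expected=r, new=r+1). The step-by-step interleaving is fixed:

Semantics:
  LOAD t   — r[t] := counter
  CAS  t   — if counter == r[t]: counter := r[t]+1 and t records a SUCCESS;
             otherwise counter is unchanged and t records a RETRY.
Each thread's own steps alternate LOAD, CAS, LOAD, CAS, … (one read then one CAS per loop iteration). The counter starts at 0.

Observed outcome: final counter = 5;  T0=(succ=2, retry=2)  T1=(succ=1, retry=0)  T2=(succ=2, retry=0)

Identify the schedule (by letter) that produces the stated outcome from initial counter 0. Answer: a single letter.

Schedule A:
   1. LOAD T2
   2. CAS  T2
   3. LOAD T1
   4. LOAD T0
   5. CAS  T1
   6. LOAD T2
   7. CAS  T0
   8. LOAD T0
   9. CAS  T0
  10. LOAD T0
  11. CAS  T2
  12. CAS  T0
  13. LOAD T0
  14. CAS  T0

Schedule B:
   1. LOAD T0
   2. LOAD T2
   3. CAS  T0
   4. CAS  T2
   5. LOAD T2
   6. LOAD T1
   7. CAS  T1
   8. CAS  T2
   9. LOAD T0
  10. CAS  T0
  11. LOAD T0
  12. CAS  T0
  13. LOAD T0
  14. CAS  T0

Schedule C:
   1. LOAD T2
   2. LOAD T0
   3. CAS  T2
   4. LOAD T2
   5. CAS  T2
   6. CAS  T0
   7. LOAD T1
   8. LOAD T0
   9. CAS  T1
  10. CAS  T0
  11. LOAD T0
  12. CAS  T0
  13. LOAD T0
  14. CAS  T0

C

Simulating candidate C:
   1) LOAD T2:  M=0  r_T2=0
   2) LOAD T0:  M=0  r_T0=0
   3) CAS  T2:  M=1  r_T2=0 ✓
   4) LOAD T2:  M=1  r_T2=1
   5) CAS  T2:  M=2  r_T2=1 ✓
   6) CAS  T0:  M=2  r_T0=0 ✗
   7) LOAD T1:  M=2  r_T1=2
   8) LOAD T0:  M=2  r_T0=2
   9) CAS  T1:  M=3  r_T1=2 ✓
  10) CAS  T0:  M=3  r_T0=2 ✗
  11) LOAD T0:  M=3  r_T0=3
  12) CAS  T0:  M=4  r_T0=3 ✓
  13) LOAD T0:  M=4  r_T0=4
  14) CAS  T0:  M=5  r_T0=4 ✓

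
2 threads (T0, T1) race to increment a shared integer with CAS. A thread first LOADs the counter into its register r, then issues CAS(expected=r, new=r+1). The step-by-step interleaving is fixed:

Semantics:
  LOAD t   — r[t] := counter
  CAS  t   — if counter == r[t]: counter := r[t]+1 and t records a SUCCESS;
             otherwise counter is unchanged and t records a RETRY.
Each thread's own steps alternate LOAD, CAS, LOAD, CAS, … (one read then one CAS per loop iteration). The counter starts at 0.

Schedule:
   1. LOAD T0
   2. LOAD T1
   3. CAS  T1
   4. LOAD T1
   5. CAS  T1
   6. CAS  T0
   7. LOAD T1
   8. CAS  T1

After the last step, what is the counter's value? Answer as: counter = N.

   1) LOAD T0:  M=0  r_T0=0
   2) LOAD T1:  M=0  r_T1=0
   3) CAS  T1:  M=1  r_T1=0 ✓
   4) LOAD T1:  M=1  r_T1=1
   5) CAS  T1:  M=2  r_T1=1 ✓
   6) CAS  T0:  M=2  r_T0=0 ✗
   7) LOAD T1:  M=2  r_T1=2
   8) CAS  T1:  M=3  r_T1=2 ✓

counter = 3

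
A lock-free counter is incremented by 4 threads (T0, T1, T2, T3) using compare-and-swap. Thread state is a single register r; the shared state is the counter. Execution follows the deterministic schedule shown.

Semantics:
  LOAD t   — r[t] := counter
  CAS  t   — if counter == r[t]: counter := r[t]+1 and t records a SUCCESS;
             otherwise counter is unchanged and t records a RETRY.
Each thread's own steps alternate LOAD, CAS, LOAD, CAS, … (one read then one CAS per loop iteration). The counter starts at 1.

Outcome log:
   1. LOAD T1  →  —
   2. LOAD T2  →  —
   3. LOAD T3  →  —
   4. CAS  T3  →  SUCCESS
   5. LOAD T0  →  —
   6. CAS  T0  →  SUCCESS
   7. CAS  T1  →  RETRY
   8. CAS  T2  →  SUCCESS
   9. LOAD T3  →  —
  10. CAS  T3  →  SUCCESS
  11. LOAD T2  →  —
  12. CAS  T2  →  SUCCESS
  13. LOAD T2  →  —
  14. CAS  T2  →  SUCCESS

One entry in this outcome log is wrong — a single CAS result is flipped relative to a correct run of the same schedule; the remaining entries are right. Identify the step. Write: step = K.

step = 8

Reference trace:
step 1: T1 LOAD ⇒ load; ctr=1 reg=1
step 2: T2 LOAD ⇒ load; ctr=1 reg=1
step 3: T3 LOAD ⇒ load; ctr=1 reg=1
step 4: T3 CAS ⇒ ok; ctr=2 reg=1
step 5: T0 LOAD ⇒ load; ctr=2 reg=2
step 6: T0 CAS ⇒ ok; ctr=3 reg=2
step 7: T1 CAS ⇒ retry; ctr=3 reg=1
step 8: T2 CAS ⇒ retry; ctr=3 reg=1
step 9: T3 LOAD ⇒ load; ctr=3 reg=3
step 10: T3 CAS ⇒ ok; ctr=4 reg=3
step 11: T2 LOAD ⇒ load; ctr=4 reg=4
step 12: T2 CAS ⇒ ok; ctr=5 reg=4
step 13: T2 LOAD ⇒ load; ctr=5 reg=5
step 14: T2 CAS ⇒ ok; ctr=6 reg=5
Flip is step 8.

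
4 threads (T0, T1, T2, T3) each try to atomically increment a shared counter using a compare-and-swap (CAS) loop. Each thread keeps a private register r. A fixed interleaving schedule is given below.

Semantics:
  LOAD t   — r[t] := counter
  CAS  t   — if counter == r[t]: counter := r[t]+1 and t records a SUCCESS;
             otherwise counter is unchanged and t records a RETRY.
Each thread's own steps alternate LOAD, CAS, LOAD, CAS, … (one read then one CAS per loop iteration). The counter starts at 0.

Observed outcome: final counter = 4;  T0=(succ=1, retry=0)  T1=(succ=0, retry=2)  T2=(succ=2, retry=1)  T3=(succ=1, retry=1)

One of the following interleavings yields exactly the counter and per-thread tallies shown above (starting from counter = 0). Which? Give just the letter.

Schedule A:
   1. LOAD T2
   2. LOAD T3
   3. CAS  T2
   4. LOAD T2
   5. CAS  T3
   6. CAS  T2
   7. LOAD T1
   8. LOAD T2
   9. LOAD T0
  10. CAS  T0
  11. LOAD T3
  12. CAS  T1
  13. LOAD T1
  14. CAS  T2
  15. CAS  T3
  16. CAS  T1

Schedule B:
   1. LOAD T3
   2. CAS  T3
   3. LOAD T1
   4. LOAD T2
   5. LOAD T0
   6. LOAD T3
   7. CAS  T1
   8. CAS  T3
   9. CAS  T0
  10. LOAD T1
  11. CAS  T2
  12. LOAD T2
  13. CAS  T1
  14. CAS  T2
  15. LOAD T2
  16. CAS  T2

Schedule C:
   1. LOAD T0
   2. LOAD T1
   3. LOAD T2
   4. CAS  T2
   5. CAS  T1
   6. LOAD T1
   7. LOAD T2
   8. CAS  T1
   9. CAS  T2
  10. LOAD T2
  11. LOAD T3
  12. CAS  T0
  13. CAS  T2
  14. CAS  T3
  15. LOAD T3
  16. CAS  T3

A

Simulating candidate A:
#1 T2 reads 0
#2 T3 reads 0
#3 T2 CAS(0→1) writes; counter now 1
#4 T2 reads 1
#5 T3 CAS(0→1) fails; counter now 1
#6 T2 CAS(1→2) writes; counter now 2
#7 T1 reads 2
#8 T2 reads 2
#9 T0 reads 2
#10 T0 CAS(2→3) writes; counter now 3
#11 T3 reads 3
#12 T1 CAS(2→3) fails; counter now 3
#13 T1 reads 3
#14 T2 CAS(2→3) fails; counter now 3
#15 T3 CAS(3→4) writes; counter now 4
#16 T1 CAS(3→4) fails; counter now 4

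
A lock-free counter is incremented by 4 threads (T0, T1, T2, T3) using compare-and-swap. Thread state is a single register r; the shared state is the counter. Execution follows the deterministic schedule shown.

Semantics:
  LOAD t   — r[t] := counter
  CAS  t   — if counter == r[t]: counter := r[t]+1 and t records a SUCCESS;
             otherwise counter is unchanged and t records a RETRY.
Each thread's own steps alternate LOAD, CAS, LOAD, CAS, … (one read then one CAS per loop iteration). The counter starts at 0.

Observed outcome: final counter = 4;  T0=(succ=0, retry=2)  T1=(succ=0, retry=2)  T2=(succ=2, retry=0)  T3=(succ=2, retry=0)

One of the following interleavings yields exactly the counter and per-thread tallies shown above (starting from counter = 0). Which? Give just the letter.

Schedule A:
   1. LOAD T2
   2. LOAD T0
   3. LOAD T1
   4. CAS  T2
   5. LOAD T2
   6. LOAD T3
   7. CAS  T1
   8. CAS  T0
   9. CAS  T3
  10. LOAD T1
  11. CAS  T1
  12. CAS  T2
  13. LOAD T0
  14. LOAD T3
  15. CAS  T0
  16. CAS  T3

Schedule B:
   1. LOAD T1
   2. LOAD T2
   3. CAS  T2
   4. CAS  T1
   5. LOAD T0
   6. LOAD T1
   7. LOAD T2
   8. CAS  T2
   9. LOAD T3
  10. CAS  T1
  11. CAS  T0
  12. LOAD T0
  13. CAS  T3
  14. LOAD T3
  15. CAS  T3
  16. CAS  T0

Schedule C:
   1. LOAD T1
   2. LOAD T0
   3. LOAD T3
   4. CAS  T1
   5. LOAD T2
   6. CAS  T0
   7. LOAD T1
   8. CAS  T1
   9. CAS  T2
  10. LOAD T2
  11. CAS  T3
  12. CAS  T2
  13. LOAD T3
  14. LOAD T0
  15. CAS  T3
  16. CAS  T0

B

Tracing schedule B:
[1] T1.load  rd  (counter 0, T1.r 0)
[2] T2.load  rd  (counter 0, T2.r 0)
[3] T2.cas  hit  (counter 1, T2.r 0)
[4] T1.cas  miss  (counter 1, T1.r 0)
[5] T0.load  rd  (counter 1, T0.r 1)
[6] T1.load  rd  (counter 1, T1.r 1)
[7] T2.load  rd  (counter 1, T2.r 1)
[8] T2.cas  hit  (counter 2, T2.r 1)
[9] T3.load  rd  (counter 2, T3.r 2)
[10] T1.cas  miss  (counter 2, T1.r 1)
[11] T0.cas  miss  (counter 2, T0.r 1)
[12] T0.load  rd  (counter 2, T0.r 2)
[13] T3.cas  hit  (counter 3, T3.r 2)
[14] T3.load  rd  (counter 3, T3.r 3)
[15] T3.cas  hit  (counter 4, T3.r 3)
[16] T0.cas  miss  (counter 4, T0.r 2)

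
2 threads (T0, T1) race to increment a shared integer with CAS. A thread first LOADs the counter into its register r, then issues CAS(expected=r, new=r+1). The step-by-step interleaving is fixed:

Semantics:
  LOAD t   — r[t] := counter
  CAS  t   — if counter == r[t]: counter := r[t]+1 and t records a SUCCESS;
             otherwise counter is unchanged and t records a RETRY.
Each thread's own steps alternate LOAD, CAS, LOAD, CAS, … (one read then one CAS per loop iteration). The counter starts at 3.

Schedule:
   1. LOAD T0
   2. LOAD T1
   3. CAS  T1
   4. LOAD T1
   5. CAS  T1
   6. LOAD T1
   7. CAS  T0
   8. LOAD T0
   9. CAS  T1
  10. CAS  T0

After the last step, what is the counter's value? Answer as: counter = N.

   1) LOAD T0:  M=3  r_T0=3
   2) LOAD T1:  M=3  r_T1=3
   3) CAS  T1:  M=4  r_T1=3 ✓
   4) LOAD T1:  M=4  r_T1=4
   5) CAS  T1:  M=5  r_T1=4 ✓
   6) LOAD T1:  M=5  r_T1=5
   7) CAS  T0:  M=5  r_T0=3 ✗
   8) LOAD T0:  M=5  r_T0=5
   9) CAS  T1:  M=6  r_T1=5 ✓
  10) CAS  T0:  M=6  r_T0=5 ✗

counter = 6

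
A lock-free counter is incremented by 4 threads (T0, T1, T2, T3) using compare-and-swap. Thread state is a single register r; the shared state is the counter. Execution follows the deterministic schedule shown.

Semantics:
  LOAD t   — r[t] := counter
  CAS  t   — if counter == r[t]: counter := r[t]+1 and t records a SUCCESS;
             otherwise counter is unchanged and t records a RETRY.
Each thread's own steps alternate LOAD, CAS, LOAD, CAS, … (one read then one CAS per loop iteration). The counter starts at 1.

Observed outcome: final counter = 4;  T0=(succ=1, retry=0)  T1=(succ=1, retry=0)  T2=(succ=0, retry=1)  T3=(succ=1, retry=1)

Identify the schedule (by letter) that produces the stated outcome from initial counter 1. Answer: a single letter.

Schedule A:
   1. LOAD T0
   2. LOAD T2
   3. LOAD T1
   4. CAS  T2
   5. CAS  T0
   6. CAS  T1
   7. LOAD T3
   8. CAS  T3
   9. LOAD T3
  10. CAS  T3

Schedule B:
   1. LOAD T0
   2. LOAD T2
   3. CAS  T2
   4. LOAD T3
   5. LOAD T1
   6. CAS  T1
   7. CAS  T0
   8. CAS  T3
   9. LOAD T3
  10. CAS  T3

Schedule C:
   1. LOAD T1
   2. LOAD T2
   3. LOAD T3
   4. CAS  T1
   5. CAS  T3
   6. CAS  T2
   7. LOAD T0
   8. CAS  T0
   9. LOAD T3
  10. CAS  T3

Tracing schedule C:
1. LOAD T1 → mem=1 r[T1]=1 [LOAD]
2. LOAD T2 → mem=1 r[T2]=1 [LOAD]
3. LOAD T3 → mem=1 r[T3]=1 [LOAD]
4. CAS T1 → mem=2 r[T1]=1 [OK]
5. CAS T3 → mem=2 r[T3]=1 [RETRY]
6. CAS T2 → mem=2 r[T2]=1 [RETRY]
7. LOAD T0 → mem=2 r[T0]=2 [LOAD]
8. CAS T0 → mem=3 r[T0]=2 [OK]
9. LOAD T3 → mem=3 r[T3]=3 [LOAD]
10. CAS T3 → mem=4 r[T3]=3 [OK]

C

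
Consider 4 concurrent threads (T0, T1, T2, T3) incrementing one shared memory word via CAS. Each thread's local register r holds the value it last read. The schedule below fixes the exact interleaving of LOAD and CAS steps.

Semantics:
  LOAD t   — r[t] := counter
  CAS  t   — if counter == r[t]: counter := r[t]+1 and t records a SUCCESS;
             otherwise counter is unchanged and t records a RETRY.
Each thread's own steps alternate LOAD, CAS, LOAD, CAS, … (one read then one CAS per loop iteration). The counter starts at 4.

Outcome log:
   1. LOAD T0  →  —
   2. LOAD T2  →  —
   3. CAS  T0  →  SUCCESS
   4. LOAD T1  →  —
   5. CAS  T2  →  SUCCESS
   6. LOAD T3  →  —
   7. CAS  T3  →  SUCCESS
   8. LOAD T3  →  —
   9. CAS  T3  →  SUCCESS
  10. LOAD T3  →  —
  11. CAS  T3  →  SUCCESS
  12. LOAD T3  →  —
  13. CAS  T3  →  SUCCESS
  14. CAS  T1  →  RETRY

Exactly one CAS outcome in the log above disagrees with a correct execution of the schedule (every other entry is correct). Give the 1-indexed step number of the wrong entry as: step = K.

step = 5

Correct run:
T0 LOAD — after: cnt=4, r=4 — load
T2 LOAD — after: cnt=4, r=4 — load
T0 CAS — after: cnt=5, r=4 — ok
T1 LOAD — after: cnt=5, r=5 — load
T2 CAS — after: cnt=5, r=4 — retry
T3 LOAD — after: cnt=5, r=5 — load
T3 CAS — after: cnt=6, r=5 — ok
T3 LOAD — after: cnt=6, r=6 — load
T3 CAS — after: cnt=7, r=6 — ok
T3 LOAD — after: cnt=7, r=7 — load
T3 CAS — after: cnt=8, r=7 — ok
T3 LOAD — after: cnt=8, r=8 — load
T3 CAS — after: cnt=9, r=8 — ok
T1 CAS — after: cnt=9, r=5 — retry
Log disagrees first at step 5.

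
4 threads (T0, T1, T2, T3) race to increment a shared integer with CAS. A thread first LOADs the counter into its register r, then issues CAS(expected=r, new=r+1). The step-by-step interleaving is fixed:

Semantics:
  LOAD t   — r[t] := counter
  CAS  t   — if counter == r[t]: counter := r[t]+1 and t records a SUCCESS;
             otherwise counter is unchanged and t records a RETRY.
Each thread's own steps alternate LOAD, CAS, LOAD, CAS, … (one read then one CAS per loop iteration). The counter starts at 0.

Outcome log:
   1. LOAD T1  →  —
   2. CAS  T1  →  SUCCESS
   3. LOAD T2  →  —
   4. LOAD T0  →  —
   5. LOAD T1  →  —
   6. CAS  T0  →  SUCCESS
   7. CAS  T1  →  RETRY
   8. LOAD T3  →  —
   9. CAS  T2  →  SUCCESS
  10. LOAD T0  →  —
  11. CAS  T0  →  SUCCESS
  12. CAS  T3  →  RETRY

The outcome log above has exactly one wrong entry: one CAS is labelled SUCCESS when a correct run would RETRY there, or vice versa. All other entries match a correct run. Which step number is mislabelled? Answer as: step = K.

step = 9

Correct run:
   1) LOAD T1:  M=0  r_T1=0
   2) CAS  T1:  M=1  r_T1=0 ✓
   3) LOAD T2:  M=1  r_T2=1
   4) LOAD T0:  M=1  r_T0=1
   5) LOAD T1:  M=1  r_T1=1
   6) CAS  T0:  M=2  r_T0=1 ✓
   7) CAS  T1:  M=2  r_T1=1 ✗
   8) LOAD T3:  M=2  r_T3=2
   9) CAS  T2:  M=2  r_T2=1 ✗
  10) LOAD T0:  M=2  r_T0=2
  11) CAS  T0:  M=3  r_T0=2 ✓
  12) CAS  T3:  M=3  r_T3=2 ✗
Flip is step 9.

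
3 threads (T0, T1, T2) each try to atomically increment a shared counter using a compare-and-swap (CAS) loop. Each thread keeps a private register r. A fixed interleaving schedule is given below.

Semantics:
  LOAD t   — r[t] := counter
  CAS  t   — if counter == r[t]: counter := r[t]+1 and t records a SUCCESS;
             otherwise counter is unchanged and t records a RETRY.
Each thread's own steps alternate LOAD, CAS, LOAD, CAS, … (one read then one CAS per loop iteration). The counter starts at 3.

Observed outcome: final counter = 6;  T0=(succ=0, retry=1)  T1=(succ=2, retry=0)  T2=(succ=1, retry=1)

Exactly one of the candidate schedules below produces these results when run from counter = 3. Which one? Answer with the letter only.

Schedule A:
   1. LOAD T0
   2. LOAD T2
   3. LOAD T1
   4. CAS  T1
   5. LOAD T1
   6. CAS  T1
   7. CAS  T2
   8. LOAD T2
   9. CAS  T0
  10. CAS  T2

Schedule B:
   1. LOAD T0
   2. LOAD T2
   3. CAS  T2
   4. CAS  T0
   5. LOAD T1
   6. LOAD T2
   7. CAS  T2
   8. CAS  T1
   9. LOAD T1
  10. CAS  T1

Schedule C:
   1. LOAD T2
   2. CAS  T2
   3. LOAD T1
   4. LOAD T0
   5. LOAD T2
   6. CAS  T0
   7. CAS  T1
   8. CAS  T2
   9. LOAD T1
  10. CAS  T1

Simulating candidate A:
#1 T0 reads 3
#2 T2 reads 3
#3 T1 reads 3
#4 T1 CAS(3→4) writes; counter now 4
#5 T1 reads 4
#6 T1 CAS(4→5) writes; counter now 5
#7 T2 CAS(3→4) fails; counter now 5
#8 T2 reads 5
#9 T0 CAS(3→4) fails; counter now 5
#10 T2 CAS(5→6) writes; counter now 6

A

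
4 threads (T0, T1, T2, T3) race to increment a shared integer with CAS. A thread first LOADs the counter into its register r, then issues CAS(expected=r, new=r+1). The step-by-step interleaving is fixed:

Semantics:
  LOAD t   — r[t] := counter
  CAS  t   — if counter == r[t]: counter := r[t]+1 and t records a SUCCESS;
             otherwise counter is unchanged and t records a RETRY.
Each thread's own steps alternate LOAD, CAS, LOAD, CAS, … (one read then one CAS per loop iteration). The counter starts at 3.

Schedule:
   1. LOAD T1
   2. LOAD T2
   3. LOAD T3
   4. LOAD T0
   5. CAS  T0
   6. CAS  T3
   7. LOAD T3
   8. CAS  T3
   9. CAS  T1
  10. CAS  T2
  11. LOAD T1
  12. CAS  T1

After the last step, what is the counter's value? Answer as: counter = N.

counter = 6

T1 LOAD — after: cnt=3, r=3 — load
T2 LOAD — after: cnt=3, r=3 — load
T3 LOAD — after: cnt=3, r=3 — load
T0 LOAD — after: cnt=3, r=3 — load
T0 CAS — after: cnt=4, r=3 — ok
T3 CAS — after: cnt=4, r=3 — retry
T3 LOAD — after: cnt=4, r=4 — load
T3 CAS — after: cnt=5, r=4 — ok
T1 CAS — after: cnt=5, r=3 — retry
T2 CAS — after: cnt=5, r=3 — retry
T1 LOAD — after: cnt=5, r=5 — load
T1 CAS — after: cnt=6, r=5 — ok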